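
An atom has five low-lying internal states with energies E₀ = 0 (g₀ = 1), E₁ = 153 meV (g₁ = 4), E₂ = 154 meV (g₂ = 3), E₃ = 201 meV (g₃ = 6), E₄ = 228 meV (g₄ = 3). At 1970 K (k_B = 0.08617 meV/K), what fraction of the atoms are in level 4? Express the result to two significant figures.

0.12

k_BT = 0.08617 × 1970 K = 169.8 meV.
Eᵢ/kT = 0, 0.9011, 0.9069, 1.184, 1.343.
Z = Σ gᵢe^(−Eᵢ/kT) = 1·e^(−0) + 4·e^(−0.9011) + 3·e^(−0.9069) + 6·e^(−1.184) + 3·e^(−1.343) = 1.000 + 1.624 + 1.211 + 1.836 + 0.7832 = 6.454.
P₄ = g₄ e^(−E₄/kT) / Z = 0.7832/6.454 = 0.12.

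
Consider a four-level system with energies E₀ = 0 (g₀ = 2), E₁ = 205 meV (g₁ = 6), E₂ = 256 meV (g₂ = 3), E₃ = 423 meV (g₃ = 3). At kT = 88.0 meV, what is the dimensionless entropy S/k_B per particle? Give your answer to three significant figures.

Eᵢ/kT = 0, 2.3295, 2.9091, 4.8068.
Z = Σ gᵢe^(−Eᵢ/kT) = 2·e^(−0) + 6·e^(−2.3295) + 3·e^(−2.9091) + 3·e^(−4.8068) = 2.0000 + 0.58407 + 0.16357 + 0.024522 = 2.7722.
⟨E⟩ = Σ EᵢPᵢ = 62.038 meV.
S/k_B = ln Z + ⟨E⟩/kT = ln(2.7722) + 62.038/88.0 = 1.0196 + 0.70498 = 1.72.

1.72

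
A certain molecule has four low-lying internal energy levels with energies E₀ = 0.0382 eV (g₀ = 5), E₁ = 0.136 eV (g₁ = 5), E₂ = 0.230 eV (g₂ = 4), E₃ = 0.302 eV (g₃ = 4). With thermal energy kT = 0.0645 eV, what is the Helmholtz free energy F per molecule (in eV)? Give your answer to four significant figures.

Eᵢ/kT = 0.592248, 2.10853, 3.56589, 4.68217.
Z = Σ gᵢe^(−Eᵢ/kT) = 5·e^(−0.592248) + 5·e^(−2.10853) + 4·e^(−3.56589) + 4·e^(−4.68217) = 2.76541 + 0.607082 + 0.113087 + 0.0370356 = 3.52261.
F = −kT ln Z = −0.0645 × ln(3.52261) = −0.0645 × 1.25920 = -0.08122 eV.

-0.08122 eV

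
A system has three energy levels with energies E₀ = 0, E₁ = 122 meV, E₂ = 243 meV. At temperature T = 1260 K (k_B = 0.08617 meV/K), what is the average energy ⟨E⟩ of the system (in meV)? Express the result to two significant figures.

46 meV

k_BT = 0.08617 × 1260 K = 108.6 meV.
Eᵢ/kT = 0, 1.123, 2.238.
Z = Σ e^(−Eᵢ/kT) = e^(−0) + e^(−1.123) + e^(−2.238) = 1.000 + 0.3253 + 0.1067 = 1.432.
⟨E⟩ = Σ Eᵢ e^(−Eᵢ/kT) / Z = (0·1.000 + 122·0.3253 + 243·0.1067) / 1.432 = 46 meV.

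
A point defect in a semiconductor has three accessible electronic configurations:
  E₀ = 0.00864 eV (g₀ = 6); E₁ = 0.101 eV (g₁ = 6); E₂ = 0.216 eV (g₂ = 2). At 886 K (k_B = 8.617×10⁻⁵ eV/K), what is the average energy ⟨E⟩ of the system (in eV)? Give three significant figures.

k_BT = 8.617×10⁻⁵ × 886 K = 0.076347 eV.
Eᵢ/kT = 0.11317, 1.3229, 2.8292.
Z = Σ gᵢe^(−Eᵢ/kT) = 6·e^(−0.11317) + 6·e^(−1.3229) + 2·e^(−2.8292) = 5.3580 + 1.5982 + 0.11812 = 7.0743.
⟨E⟩ = Σ Eᵢ gᵢe^(−Eᵢ/kT) / Z = (0.00864·5.3580 + 0.101·1.5982 + 0.216·0.11812) / 7.0743 = 0.0330 eV.

0.0330 eV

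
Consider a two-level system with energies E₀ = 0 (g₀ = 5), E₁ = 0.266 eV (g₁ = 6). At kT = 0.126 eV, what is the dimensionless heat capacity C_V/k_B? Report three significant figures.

0.494

Eᵢ/kT = 0, 2.1111.
Z = Σ gᵢe^(−Eᵢ/kT) = 5·e^(−0) + 6·e^(−2.1111) = 5.0000 + 0.72663 = 5.7266.
⟨E⟩ = 0.033752 eV, ⟨E²⟩ = 0.0089780 eV².
C_V/k_B = (⟨E²⟩ − ⟨E⟩²)/(kT)² = (0.0089780 − 0.0011392)/0.015876 = 0.494.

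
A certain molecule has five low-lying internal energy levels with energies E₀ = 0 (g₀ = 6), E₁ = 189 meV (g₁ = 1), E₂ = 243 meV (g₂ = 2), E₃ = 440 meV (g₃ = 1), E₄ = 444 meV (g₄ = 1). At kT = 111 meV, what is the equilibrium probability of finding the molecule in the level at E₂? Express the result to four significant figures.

0.03477

Eᵢ/kT = 0, 1.70270, 2.18919, 3.96396, 4.00000.
Z = Σ gᵢe^(−Eᵢ/kT) = 6·e^(−0) + 1·e^(−1.70270) + 2·e^(−2.18919) + 1·e^(−3.96396) + 1·e^(−4.00000) = 6.00000 + 0.182191 + 0.224015 + 0.0189878 + 0.0183156 = 6.44351.
P₂ = g₂ e^(−E₂/kT) / Z = 0.224015/6.44351 = 0.03477.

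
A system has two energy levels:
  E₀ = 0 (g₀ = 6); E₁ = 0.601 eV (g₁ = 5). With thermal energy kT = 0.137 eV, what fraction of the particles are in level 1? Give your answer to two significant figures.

0.010

Eᵢ/kT = 0, 4.387.
Z = Σ gᵢe^(−Eᵢ/kT) = 6·e^(−0) + 5·e^(−4.387) = 6.000 + 0.06219 = 6.062.
P₁ = g₁ e^(−E₁/kT) / Z = 0.06219/6.062 = 0.010.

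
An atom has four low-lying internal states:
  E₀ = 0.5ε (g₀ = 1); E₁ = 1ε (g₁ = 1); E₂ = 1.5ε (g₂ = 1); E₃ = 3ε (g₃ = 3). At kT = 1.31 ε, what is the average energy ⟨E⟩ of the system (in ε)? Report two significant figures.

1.2 ε

Eᵢ/kT = 0.3817, 0.7634, 1.145, 2.290.
Z = Σ gᵢe^(−Eᵢ/kT) = 1·e^(−0.3817) + 1·e^(−0.7634) + 1·e^(−1.145) + 3·e^(−2.290) = 0.6827 + 0.4661 + 0.3182 + 0.3038 = 1.771.
⟨E⟩ = Σ Eᵢ gᵢe^(−Eᵢ/kT) / Z = (0.5·0.6827 + 1·0.4661 + 1.5·0.3182 + 3·0.3038) / 1.771 = 1.2 ε.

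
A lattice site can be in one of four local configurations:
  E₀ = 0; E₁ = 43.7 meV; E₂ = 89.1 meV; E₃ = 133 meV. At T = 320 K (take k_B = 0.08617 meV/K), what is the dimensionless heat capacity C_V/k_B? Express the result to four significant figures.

k_BT = 0.08617 × 320 K = 27.5744 meV.
Eᵢ/kT = 0, 1.58480, 3.23126, 4.82331.
Z = Σ e^(−Eᵢ/kT) = e^(−0) + e^(−1.58480) + e^(−3.23126) + e^(−4.82331) = 1.00000 + 0.204989 + 0.0395077 + 0.00804013 = 1.25254.
⟨E⟩ = 10.8160 meV, ⟨E²⟩ = 676.491 meV².
C_V/k_B = (⟨E²⟩ − ⟨E⟩²)/(kT)² = (676.491 − 116.986)/760.348 = 0.7359.

0.7359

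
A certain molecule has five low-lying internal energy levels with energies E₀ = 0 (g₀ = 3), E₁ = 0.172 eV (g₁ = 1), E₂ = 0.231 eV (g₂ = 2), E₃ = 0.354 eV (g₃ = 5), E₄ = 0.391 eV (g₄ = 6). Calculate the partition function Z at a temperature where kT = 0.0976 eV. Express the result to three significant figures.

Eᵢ/kT = 0, 1.7623, 2.3668, 3.6270, 4.0061.
Z = Σ gᵢe^(−Eᵢ/kT) = 3·e^(−0) + 1·e^(−1.7623) + 2·e^(−2.3668) + 5·e^(−3.6270) + 6·e^(−4.0061) = 3.0000 + 0.17165 + 0.18756 + 0.13298 + 0.10923 = 3.6014.

Z = 3.60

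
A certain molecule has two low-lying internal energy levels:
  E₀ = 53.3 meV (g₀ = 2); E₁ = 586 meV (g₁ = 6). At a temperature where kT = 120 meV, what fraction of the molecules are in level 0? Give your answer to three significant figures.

Eᵢ/kT = 0.44417, 4.8833.
Z = Σ gᵢe^(−Eᵢ/kT) = 2·e^(−0.44417) + 6·e^(−4.8833) = 1.2827 + 0.045432 = 1.3281.
P₀ = g₀ e^(−E₀/kT) / Z = 1.2827/1.3281 = 0.966.

0.966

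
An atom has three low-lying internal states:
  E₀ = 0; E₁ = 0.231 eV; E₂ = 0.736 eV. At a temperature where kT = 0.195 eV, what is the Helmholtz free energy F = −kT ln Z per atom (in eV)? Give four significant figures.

-0.05544 eV

Eᵢ/kT = 0, 1.18462, 3.77436.
Z = Σ e^(−Eᵢ/kT) = e^(−0) + e^(−1.18462) + e^(−3.77436) = 1.00000 + 0.305862 + 0.0229518 = 1.32881.
F = −kT ln Z = −0.195 × ln(1.32881) = −0.195 × 0.284284 = -0.05544 eV.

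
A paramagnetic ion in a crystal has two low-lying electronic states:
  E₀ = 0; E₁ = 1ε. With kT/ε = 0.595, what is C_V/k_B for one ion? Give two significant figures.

0.37

Eᵢ/kT = 0, 1.681.
Z = Σ e^(−Eᵢ/kT) = e^(−0) + e^(−1.681) = 1.000 + 0.1862 = 1.186.
⟨E⟩ = 0.1570 ε, ⟨E²⟩ = 0.1570 ε².
C_V/k_B = (⟨E²⟩ − ⟨E⟩²)/(kT)² = (0.1570 − 0.02465)/0.3540 = 0.37.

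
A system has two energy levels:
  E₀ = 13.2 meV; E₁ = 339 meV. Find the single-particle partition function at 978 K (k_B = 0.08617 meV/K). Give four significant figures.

Z = 0.8729

k_BT = 0.08617 × 978 K = 84.2743 meV.
Eᵢ/kT = 0.156631, 4.02258.
Z = Σ e^(−Eᵢ/kT) = e^(−0.156631) + e^(−4.02258) = 0.855020 + 0.0179067 = 0.872927.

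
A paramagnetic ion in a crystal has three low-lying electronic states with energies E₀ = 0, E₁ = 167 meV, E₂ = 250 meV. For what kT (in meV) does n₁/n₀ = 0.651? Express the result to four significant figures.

n₁/n₀ = exp[−(E₁−E₀)/kT] = 0.651.
⇒ (E₁−E₀)/kT = ln(1/0.651) = ln(1.53610) = 0.429247.
kT = 167 meV / 0.429247 = 389.1 meV.

389.1 meV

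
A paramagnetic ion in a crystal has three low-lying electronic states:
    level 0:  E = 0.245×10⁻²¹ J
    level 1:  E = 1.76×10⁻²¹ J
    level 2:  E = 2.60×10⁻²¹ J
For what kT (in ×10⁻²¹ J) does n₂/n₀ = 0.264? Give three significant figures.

n₂/n₀ = exp[−(E₂−E₀)/kT] = 0.264.
⇒ (E₂−E₀)/kT = ln(1/0.264) = ln(3.7879) = 1.3318.
kT = 2.355 ×10⁻²¹ J / 1.3318 = 1.77 ×10⁻²¹ J.

1.77 ×10⁻²¹ J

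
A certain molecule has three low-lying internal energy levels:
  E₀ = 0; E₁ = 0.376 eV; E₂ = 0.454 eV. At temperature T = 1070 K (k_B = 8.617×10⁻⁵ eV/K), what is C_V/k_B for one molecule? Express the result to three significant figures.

k_BT = 8.617×10⁻⁵ × 1070 K = 0.092202 eV.
Eᵢ/kT = 0, 4.0780, 4.9240.
Z = Σ e^(−Eᵢ/kT) = e^(−0) + e^(−4.0780) + e^(−4.9240) = 1.0000 + 0.016941 + 0.0072700 = 1.0242.
⟨E⟩ = 0.0094419 eV, ⟨E²⟩ = 0.0038015 eV².
C_V/k_B = (⟨E²⟩ − ⟨E⟩²)/(kT)² = (0.0038015 − 0.000089149)/0.0085012 = 0.437.

0.437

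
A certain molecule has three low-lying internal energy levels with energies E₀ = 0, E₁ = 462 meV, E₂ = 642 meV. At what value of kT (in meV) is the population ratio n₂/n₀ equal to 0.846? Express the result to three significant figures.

3840 meV

n₂/n₀ = exp[−(E₂−E₀)/kT] = 0.846.
⇒ (E₂−E₀)/kT = ln(1/0.846) = ln(1.1820) = 0.16721.
kT = 642 meV / 0.16721 = 3840 meV.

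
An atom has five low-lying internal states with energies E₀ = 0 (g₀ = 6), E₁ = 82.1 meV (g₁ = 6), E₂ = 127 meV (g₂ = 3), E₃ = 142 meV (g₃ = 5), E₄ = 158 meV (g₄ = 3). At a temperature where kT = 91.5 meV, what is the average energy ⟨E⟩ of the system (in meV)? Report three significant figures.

Eᵢ/kT = 0, 0.89727, 1.3880, 1.5519, 1.7268.
Z = Σ gᵢe^(−Eᵢ/kT) = 6·e^(−0) + 6·e^(−0.89727) + 3·e^(−1.3880) + 5·e^(−1.5519) + 3·e^(−1.7268) = 6.0000 + 2.4461 + 0.74872 + 1.0592 + 0.53356 = 10.788.
⟨E⟩ = Σ Eᵢ gᵢe^(−Eᵢ/kT) / Z = (0·6.0000 + 82.1·2.4461 + 127·0.74872 + 142·1.0592 + 158·0.53356) / 10.788 = 49.2 meV.

49.2 meV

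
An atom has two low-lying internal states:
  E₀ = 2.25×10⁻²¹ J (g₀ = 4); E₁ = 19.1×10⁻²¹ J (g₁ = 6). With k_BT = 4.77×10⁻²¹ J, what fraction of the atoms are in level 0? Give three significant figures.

Eᵢ/kT = 0.47170, 4.0042.
Z = Σ gᵢe^(−Eᵢ/kT) = 4·e^(−0.47170) + 6·e^(−4.0042) = 2.4958 + 0.10943 = 2.6052.
P₀ = g₀ e^(−E₀/kT) / Z = 2.4958/2.6052 = 0.958.

0.958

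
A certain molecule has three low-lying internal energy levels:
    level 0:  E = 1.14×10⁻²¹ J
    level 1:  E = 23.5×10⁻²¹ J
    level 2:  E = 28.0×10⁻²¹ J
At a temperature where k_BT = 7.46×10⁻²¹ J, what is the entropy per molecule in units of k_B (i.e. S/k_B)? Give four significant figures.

0.3046

Eᵢ/kT = 0.152815, 3.15013, 3.75335.
Z = Σ e^(−Eᵢ/kT) = e^(−0.152815) + e^(−3.15013) + e^(−3.75335) = 0.858288 + 0.0428466 + 0.0234391 = 0.924574.
⟨E⟩ = Σ EᵢPᵢ = 2.85714 ×10⁻²¹ J.
S/k_B = ln Z + ⟨E⟩/kT = ln(0.924574) + 2.85714/7.46 = -0.0784222 + 0.382995 = 0.3046.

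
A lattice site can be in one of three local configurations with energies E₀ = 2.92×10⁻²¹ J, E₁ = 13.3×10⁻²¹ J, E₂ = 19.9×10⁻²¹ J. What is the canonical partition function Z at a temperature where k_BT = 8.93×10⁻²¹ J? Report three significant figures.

Eᵢ/kT = 0.32699, 1.4894, 2.2284.
Z = Σ e^(−Eᵢ/kT) = e^(−0.32699) + e^(−1.4894) + e^(−2.2284) = 0.72109 + 0.22551 + 0.10770 = 1.0543.

Z = 1.05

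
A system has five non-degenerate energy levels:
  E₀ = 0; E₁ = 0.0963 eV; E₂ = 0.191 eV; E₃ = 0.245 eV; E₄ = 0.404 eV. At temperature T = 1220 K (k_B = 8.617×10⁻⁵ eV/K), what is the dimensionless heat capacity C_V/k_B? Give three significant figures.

k_BT = 8.617×10⁻⁵ × 1220 K = 0.10513 eV.
Eᵢ/kT = 0, 0.91601, 1.8168, 2.3304, 3.8429.
Z = Σ e^(−Eᵢ/kT) = e^(−0) + e^(−0.91601) + e^(−1.8168) + e^(−2.3304) + e^(−3.8429) = 1.0000 + 0.40011 + 0.16255 + 0.097257 + 0.021431 = 1.6813.
⟨E⟩ = 0.060705 eV, ⟨E²⟩ = 0.011287 eV².
C_V/k_B = (⟨E²⟩ − ⟨E⟩²)/(kT)² = (0.011287 − 0.0036851)/0.011052 = 0.688.

0.688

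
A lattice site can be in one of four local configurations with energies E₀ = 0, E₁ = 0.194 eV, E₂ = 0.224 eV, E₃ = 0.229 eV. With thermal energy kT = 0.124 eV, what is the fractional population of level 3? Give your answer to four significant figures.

Eᵢ/kT = 0, 1.56452, 1.80645, 1.84677.
Z = Σ e^(−Eᵢ/kT) = e^(−0) + e^(−1.56452) + e^(−1.80645) + e^(−1.84677) = 1.00000 + 0.209188 + 0.164236 + 0.157746 = 1.53117.
P₃ = e^(−E₃/kT) / Z = 0.157746/1.53117 = 0.1030.

0.1030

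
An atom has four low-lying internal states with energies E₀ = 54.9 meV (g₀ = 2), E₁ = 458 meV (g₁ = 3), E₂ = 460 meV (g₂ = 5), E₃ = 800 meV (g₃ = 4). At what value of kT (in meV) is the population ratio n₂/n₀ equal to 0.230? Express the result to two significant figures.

170 meV

n₂/n₀ = (g₂/g₀) exp[−(E₂−E₀)/kT] = 0.230.
⇒ (E₂−E₀)/kT = ln((5/2)/0.230) = ln(10.87) = 2.386.
kT = 405.1 meV / 2.386 = 170 meV.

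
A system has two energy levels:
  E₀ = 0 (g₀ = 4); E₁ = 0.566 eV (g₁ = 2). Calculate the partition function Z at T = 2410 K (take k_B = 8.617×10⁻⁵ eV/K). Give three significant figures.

Z = 4.13

k_BT = 8.617×10⁻⁵ × 2410 K = 0.20767 eV.
Eᵢ/kT = 0, 2.7255.
Z = Σ gᵢe^(−Eᵢ/kT) = 4·e^(−0) + 2·e^(−2.7255) = 4.0000 + 0.13103 = 4.1310.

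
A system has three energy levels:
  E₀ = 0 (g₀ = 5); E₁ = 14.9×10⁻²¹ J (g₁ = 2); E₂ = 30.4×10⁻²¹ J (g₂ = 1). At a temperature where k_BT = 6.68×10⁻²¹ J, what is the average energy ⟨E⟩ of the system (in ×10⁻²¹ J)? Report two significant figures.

0.67 ×10⁻²¹ J

Eᵢ/kT = 0, 2.231, 4.551.
Z = Σ gᵢe^(−Eᵢ/kT) = 5·e^(−0) + 2·e^(−2.231) + 1·e^(−4.551) = 5.000 + 0.2148 + 0.01056 = 5.225.
⟨E⟩ = Σ Eᵢ gᵢe^(−Eᵢ/kT) / Z = (0·5.000 + 14.9·0.2148 + 30.4·0.01056) / 5.225 = 0.67 ×10⁻²¹ J.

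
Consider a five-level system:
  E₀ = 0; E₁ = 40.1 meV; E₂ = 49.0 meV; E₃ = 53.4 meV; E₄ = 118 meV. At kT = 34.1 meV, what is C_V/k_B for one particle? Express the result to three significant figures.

Eᵢ/kT = 0, 1.1760, 1.4370, 1.5660, 3.4604.
Z = Σ e^(−Eᵢ/kT) = e^(−0) + e^(−1.1760) + e^(−1.4370) + e^(−1.5660) + e^(−3.4604) = 1.0000 + 0.30851 + 0.23764 + 0.20888 + 0.031417 = 1.7864.
⟨E⟩ = 21.763 meV, ⟨E²⟩ = 1175.4 meV².
C_V/k_B = (⟨E²⟩ − ⟨E⟩²)/(kT)² = (1175.4 − 473.63)/1162.8 = 0.604.

0.604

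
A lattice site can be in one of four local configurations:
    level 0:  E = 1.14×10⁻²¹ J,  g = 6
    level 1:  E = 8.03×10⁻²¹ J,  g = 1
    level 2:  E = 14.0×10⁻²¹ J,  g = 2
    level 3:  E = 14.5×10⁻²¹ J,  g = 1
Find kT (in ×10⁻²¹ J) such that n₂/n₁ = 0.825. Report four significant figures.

6.742 ×10⁻²¹ J

n₂/n₁ = (g₂/g₁) exp[−(E₂−E₁)/kT] = 0.825.
⇒ (E₂−E₁)/kT = ln((2/1)/0.825) = ln(2.42424) = 0.885518.
kT = 5.97 ×10⁻²¹ J / 0.885518 = 6.742 ×10⁻²¹ J.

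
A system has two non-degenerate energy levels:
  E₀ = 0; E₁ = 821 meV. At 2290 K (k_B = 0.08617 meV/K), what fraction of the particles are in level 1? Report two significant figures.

0.015

k_BT = 0.08617 × 2290 K = 197.3 meV.
Eᵢ/kT = 0, 4.161.
Z = Σ e^(−Eᵢ/kT) = e^(−0) + e^(−4.161) = 1.000 + 0.01559 = 1.016.
P₁ = e^(−E₁/kT) / Z = 0.01559/1.016 = 0.015.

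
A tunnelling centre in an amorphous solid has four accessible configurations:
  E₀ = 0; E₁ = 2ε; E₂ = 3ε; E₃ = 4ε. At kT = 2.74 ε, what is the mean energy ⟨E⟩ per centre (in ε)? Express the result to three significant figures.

Eᵢ/kT = 0, 0.72993, 1.0949, 1.4599.
Z = Σ e^(−Eᵢ/kT) = e^(−0) + e^(−0.72993) + e^(−1.0949) + e^(−1.4599) = 1.0000 + 0.48194 + 0.33457 + 0.23226 = 2.0488.
⟨E⟩ = Σ Eᵢ e^(−Eᵢ/kT) / Z = (0·1.0000 + 2·0.48194 + 3·0.33457 + 4·0.23226) / 2.0488 = 1.41 ε.

1.41 ε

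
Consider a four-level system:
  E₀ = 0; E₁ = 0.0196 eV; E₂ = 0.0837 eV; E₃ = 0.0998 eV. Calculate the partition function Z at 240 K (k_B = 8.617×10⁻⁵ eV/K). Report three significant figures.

k_BT = 8.617×10⁻⁵ × 240 K = 0.020681 eV.
Eᵢ/kT = 0, 0.94773, 4.0472, 4.8257.
Z = Σ e^(−Eᵢ/kT) = e^(−0) + e^(−0.94773) + e^(−4.0472) + e^(−4.8257) = 1.0000 + 0.38762 + 0.017471 + 0.0080209 = 1.4131.

Z = 1.41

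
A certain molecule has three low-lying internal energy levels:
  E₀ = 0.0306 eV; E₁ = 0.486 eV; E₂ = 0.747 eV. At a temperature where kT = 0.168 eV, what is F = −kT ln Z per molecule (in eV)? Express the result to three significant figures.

0.0176 eV

Eᵢ/kT = 0.18214, 2.8929, 4.4464.
Z = Σ e^(−Eᵢ/kT) = e^(−0.18214) + e^(−2.8929) + e^(−4.4464) = 0.83348 + 0.055415 + 0.011721 = 0.90062.
F = −kT ln Z = −0.168 × ln(0.90062) = −0.168 × -0.10467 = 0.0176 eV.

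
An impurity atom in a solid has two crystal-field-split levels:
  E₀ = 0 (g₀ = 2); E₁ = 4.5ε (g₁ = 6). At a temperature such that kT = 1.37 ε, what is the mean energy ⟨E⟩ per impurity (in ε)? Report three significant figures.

0.455 ε

Eᵢ/kT = 0, 3.2847.
Z = Σ gᵢe^(−Eᵢ/kT) = 2·e^(−0) + 6·e^(−3.2847) = 2.0000 + 0.22471 = 2.2247.
⟨E⟩ = Σ Eᵢ gᵢe^(−Eᵢ/kT) / Z = (0·2.0000 + 4.5·0.22471) / 2.2247 = 0.455 ε.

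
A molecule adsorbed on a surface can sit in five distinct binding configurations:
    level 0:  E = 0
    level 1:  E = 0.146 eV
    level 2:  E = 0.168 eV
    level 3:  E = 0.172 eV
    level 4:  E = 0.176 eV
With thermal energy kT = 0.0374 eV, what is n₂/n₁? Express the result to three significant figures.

n₂/n₁ = exp[−(E₂−E₁)/kT] = exp(−(0.022 eV)/(0.0374 eV)) = exp(-0.58824) = 0.555.

0.555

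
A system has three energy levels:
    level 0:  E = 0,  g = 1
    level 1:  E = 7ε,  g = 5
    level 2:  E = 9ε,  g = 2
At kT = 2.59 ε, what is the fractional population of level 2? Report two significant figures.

0.044

Eᵢ/kT = 0, 2.703, 3.475.
Z = Σ gᵢe^(−Eᵢ/kT) = 1·e^(−0) + 5·e^(−2.703) + 2·e^(−3.475) = 1.000 + 0.3350 + 0.06192 = 1.397.
P₂ = g₂ e^(−E₂/kT) / Z = 0.06192/1.397 = 0.044.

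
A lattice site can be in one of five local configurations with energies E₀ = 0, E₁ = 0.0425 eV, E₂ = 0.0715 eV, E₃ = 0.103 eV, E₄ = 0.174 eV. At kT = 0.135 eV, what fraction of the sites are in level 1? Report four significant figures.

0.2385

Eᵢ/kT = 0, 0.314815, 0.529630, 0.762963, 1.28889.
Z = Σ e^(−Eᵢ/kT) = e^(−0) + e^(−0.314815) + e^(−0.529630) + e^(−0.762963) + e^(−1.28889) = 1.00000 + 0.729924 + 0.588823 + 0.466283 + 0.275577 = 3.06061.
P₁ = e^(−E₁/kT) / Z = 0.729924/3.06061 = 0.2385.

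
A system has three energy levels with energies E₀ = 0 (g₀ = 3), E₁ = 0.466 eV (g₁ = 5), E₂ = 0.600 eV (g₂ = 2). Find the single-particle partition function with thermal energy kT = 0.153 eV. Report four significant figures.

Z = 3.277

Eᵢ/kT = 0, 3.04575, 3.92157.
Z = Σ gᵢe^(−Eᵢ/kT) = 3·e^(−0) + 5·e^(−3.04575) + 2·e^(−3.92157) = 3.00000 + 0.237803 + 0.0396199 = 3.27742.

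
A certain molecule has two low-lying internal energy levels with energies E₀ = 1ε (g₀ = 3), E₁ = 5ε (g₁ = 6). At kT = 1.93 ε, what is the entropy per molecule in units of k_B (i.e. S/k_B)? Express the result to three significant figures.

1.74

Eᵢ/kT = 0.51813, 2.5907.
Z = Σ gᵢe^(−Eᵢ/kT) = 3·e^(−0.51813) + 6·e^(−2.5907) = 1.7869 + 0.44981 = 2.2367.
⟨E⟩ = Σ EᵢPᵢ = 1.8044 ε.
S/k_B = ln Z + ⟨E⟩/kT = ln(2.2367) + 1.8044/1.93 = 0.80500 + 0.93492 = 1.74.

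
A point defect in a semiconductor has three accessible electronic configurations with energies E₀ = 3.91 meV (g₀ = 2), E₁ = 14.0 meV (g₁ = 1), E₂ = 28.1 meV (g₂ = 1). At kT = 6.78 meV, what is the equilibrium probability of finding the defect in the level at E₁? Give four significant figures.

0.1002

Eᵢ/kT = 0.576696, 2.06490, 4.14454.
Z = Σ gᵢe^(−Eᵢ/kT) = 2·e^(−0.576696) + 1·e^(−2.06490) + 1·e^(−4.14454) = 1.12350 + 0.126831 + 0.0158507 = 1.26618.
P₁ = g₁ e^(−E₁/kT) / Z = 0.126831/1.26618 = 0.1002.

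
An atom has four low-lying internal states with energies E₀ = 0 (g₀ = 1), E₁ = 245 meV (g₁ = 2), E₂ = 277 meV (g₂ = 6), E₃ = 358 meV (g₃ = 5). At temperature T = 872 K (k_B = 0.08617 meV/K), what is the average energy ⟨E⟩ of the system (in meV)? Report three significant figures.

k_BT = 0.08617 × 872 K = 75.140 meV.
Eᵢ/kT = 0, 3.2606, 3.6865, 4.7644.
Z = Σ gᵢe^(−Eᵢ/kT) = 1·e^(−0) + 2·e^(−3.2606) + 6·e^(−3.6865) + 5·e^(−4.7644) = 1.0000 + 0.076731 + 0.15036 + 0.042640 = 1.2697.
⟨E⟩ = Σ Eᵢ gᵢe^(−Eᵢ/kT) / Z = (0·1.0000 + 245·0.076731 + 277·0.15036 + 358·0.042640) / 1.2697 = 59.6 meV.

59.6 meV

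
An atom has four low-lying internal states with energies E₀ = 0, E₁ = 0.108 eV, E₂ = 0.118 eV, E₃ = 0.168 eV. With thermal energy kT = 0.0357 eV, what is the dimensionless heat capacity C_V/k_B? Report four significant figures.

Eᵢ/kT = 0, 3.02521, 3.30532, 4.70588.
Z = Σ e^(−Eᵢ/kT) = e^(−0) + e^(−3.02521) + e^(−3.30532) + e^(−4.70588) = 1.00000 + 0.0485476 + 0.0366875 + 0.00904195 = 1.09428.
⟨E⟩ = 0.0101357 eV, ⟨E²⟩ = 0.00121751 eV².
C_V/k_B = (⟨E²⟩ − ⟨E⟩²)/(kT)² = (0.00121751 − 0.000102732)/0.00127449 = 0.8747.

0.8747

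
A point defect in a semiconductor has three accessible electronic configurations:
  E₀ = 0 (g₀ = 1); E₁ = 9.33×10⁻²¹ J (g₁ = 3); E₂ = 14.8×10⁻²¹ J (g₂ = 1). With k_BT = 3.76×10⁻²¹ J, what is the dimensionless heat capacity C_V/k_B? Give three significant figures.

Eᵢ/kT = 0, 2.4814, 3.9362.
Z = Σ gᵢe^(−Eᵢ/kT) = 1·e^(−0) + 3·e^(−2.4814) + 1·e^(−3.9362) = 1.0000 + 0.25088 + 0.019522 = 1.2704.
⟨E⟩ = 2.0699, ⟨E²⟩ = 20.556.
C_V/k_B = (⟨E²⟩ − ⟨E⟩²)/(kT)² = (20.556 − 4.2845)/14.138 = 1.15.

1.15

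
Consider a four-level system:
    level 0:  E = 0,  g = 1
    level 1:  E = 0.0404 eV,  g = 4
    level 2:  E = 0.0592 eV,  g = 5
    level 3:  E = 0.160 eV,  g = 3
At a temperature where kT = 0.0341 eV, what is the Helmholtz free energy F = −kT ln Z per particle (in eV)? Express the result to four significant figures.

Eᵢ/kT = 0, 1.18475, 1.73607, 4.69208.
Z = Σ gᵢe^(−Eᵢ/kT) = 1·e^(−0) + 4·e^(−1.18475) + 5·e^(−1.73607) + 3·e^(−4.69208) = 1.00000 + 1.22329 + 0.881058 + 0.0275028 = 3.13185.
F = −kT ln Z = −0.0341 × ln(3.13185) = −0.0341 × 1.14162 = -0.03893 eV.

-0.03893 eV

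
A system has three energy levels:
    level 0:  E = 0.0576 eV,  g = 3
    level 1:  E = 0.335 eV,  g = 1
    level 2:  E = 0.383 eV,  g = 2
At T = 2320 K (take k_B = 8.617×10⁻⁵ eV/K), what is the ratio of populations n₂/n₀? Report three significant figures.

k_BT = 8.617×10⁻⁵ × 2320 K = 0.19991 eV.
n₂/n₀ = (g₂/g₀) exp[−(E₂−E₀)/kT] = (2/3) × exp(−(0.3254 eV)/(0.19991 eV)) = (2/3) × exp(-1.6277) = 0.131.

0.131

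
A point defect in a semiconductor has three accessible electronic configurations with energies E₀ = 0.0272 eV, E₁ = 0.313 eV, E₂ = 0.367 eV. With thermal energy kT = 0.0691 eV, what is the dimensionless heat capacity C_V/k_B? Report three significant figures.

0.430

Eᵢ/kT = 0.39363, 4.5297, 5.3111.
Z = Σ e^(−Eᵢ/kT) = e^(−0.39363) + e^(−4.5297) + e^(−5.3111) = 0.67460 + 0.010784 + 0.0049365 = 0.69032.
⟨E⟩ = 0.034095 eV, ⟨E²⟩ = 0.0032166 eV².
C_V/k_B = (⟨E²⟩ − ⟨E⟩²)/(kT)² = (0.0032166 − 0.0011625)/0.0047748 = 0.430.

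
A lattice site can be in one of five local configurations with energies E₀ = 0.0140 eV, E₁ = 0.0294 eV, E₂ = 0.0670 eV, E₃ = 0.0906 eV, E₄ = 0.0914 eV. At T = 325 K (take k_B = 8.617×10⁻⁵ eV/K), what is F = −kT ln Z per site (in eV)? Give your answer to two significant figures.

k_BT = 8.617×10⁻⁵ × 325 K = 0.02801 eV.
Eᵢ/kT = 0.4998, 1.050, 2.392, 3.235, 3.263.
Z = Σ e^(−Eᵢ/kT) = e^(−0.4998) + e^(−1.050) + e^(−2.392) + e^(−3.235) + e^(−3.263) = 0.6067 + 0.3499 + 0.09145 + 0.03936 + 0.03827 = 1.126.
F = −kT ln Z = −0.02801 × ln(1.126) = −0.02801 × 0.1187 = -0.0033 eV.

-0.0033 eV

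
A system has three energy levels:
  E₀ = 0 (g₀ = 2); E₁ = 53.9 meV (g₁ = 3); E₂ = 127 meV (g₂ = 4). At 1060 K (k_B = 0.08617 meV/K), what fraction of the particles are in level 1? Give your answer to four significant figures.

0.3569

k_BT = 0.08617 × 1060 K = 91.3402 meV.
Eᵢ/kT = 0, 0.590102, 1.39041.
Z = Σ gᵢe^(−Eᵢ/kT) = 2·e^(−0) + 3·e^(−0.590102) + 4·e^(−1.39041) = 2.00000 + 1.66281 + 0.995893 = 4.65870.
P₁ = g₁ e^(−E₁/kT) / Z = 1.66281/4.65870 = 0.3569.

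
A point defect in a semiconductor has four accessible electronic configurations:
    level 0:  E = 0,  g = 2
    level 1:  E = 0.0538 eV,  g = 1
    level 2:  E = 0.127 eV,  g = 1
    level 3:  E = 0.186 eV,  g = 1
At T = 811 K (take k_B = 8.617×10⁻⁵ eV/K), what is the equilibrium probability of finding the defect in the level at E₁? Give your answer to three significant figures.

k_BT = 8.617×10⁻⁵ × 811 K = 0.069884 eV.
Eᵢ/kT = 0, 0.76985, 1.8173, 2.6616.
Z = Σ gᵢe^(−Eᵢ/kT) = 2·e^(−0) + 1·e^(−0.76985) + 1·e^(−1.8173) + 1·e^(−2.6616) = 2.0000 + 0.46308 + 0.16246 + 0.069836 = 2.6954.
P₁ = g₁ e^(−E₁/kT) / Z = 0.46308/2.6954 = 0.172.

0.172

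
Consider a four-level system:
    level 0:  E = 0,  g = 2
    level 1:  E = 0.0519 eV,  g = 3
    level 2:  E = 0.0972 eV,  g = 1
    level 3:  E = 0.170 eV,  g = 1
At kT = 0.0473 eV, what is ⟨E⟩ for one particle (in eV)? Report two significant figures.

Eᵢ/kT = 0, 1.097, 2.055, 3.594.
Z = Σ gᵢe^(−Eᵢ/kT) = 2·e^(−0) + 3·e^(−1.097) + 1·e^(−2.055) + 1·e^(−3.594) = 2.000 + 1.002 + 0.1281 + 0.02749 = 3.158.
⟨E⟩ = Σ Eᵢ gᵢe^(−Eᵢ/kT) / Z = (0·2.000 + 0.0519·1.002 + 0.0972·0.1281 + 0.170·0.02749) / 3.158 = 0.022 eV.

0.022 eV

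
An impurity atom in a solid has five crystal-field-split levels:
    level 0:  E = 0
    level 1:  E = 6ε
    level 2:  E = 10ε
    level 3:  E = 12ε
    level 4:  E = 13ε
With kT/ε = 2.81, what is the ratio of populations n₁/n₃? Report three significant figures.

8.46

n₁/n₃ = exp[−(E₁−E₃)/kT] = exp(−(-6ε)/(2.81ε)) = exp(2.1352) = 8.46.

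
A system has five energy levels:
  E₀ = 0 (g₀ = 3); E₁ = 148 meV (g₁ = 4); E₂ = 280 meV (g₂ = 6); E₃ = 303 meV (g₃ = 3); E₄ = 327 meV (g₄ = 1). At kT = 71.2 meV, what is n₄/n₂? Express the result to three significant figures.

0.0861

n₄/n₂ = (g₄/g₂) exp[−(E₄−E₂)/kT] = (1/6) × exp(−(47 meV)/(71.2 meV)) = (1/6) × exp(-0.66011) = 0.0861.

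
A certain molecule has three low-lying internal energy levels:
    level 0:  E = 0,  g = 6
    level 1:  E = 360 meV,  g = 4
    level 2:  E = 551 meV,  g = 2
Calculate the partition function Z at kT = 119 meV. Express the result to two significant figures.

Eᵢ/kT = 0, 3.025, 4.630.
Z = Σ gᵢe^(−Eᵢ/kT) = 6·e^(−0) + 4·e^(−3.025) + 2·e^(−4.630) = 6.000 + 0.1942 + 0.01951 = 6.214.

Z = 6.2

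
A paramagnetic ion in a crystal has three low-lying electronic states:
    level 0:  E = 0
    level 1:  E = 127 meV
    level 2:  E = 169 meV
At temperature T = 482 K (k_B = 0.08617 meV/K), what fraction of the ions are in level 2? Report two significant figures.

k_BT = 0.08617 × 482 K = 41.53 meV.
Eᵢ/kT = 0, 3.058, 4.069.
Z = Σ e^(−Eᵢ/kT) = e^(−0) + e^(−3.058) + e^(−4.069) = 1.000 + 0.04698 + 0.01709 = 1.064.
P₂ = e^(−E₂/kT) / Z = 0.01709/1.064 = 0.016.

0.016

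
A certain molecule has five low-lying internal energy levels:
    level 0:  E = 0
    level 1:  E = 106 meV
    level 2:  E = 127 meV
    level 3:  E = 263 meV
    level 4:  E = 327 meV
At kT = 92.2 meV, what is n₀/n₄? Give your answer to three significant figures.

n₀/n₄ = exp[−(E₀−E₄)/kT] = exp(−(-327 meV)/(92.2 meV)) = exp(3.5466) = 34.7.

34.7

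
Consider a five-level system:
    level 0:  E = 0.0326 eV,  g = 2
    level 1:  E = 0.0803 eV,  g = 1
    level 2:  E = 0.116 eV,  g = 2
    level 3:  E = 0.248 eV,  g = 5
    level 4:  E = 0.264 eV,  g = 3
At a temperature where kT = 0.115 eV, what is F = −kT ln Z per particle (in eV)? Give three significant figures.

Eᵢ/kT = 0.28348, 0.69826, 1.0087, 2.1565, 2.2957.
Z = Σ gᵢe^(−Eᵢ/kT) = 2·e^(−0.28348) + 1·e^(−0.69826) + 2·e^(−1.0087) + 5·e^(−2.1565) + 3·e^(−2.2957) = 1.5063 + 0.49745 + 0.72939 + 0.57865 + 0.30207 = 3.6139.
F = −kT ln Z = −0.115 × ln(3.6139) = −0.115 × 1.2848 = -0.148 eV.

-0.148 eV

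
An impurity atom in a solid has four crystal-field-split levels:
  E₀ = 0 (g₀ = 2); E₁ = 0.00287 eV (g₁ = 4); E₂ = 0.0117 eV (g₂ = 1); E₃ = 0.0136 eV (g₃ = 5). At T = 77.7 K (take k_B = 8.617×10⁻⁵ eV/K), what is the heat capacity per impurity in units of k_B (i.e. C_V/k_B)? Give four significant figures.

k_BT = 8.617×10⁻⁵ × 77.7 K = 0.00669541 eV.
Eᵢ/kT = 0, 0.428652, 1.74747, 2.03124.
Z = Σ gᵢe^(−Eᵢ/kT) = 2·e^(−0) + 4·e^(−0.428652) + 1·e^(−1.74747) + 5·e^(−2.03124) = 2.00000 + 2.60555 + 0.174214 + 0.655864 = 5.43563.
⟨E⟩ = 0.00339169 eV, ⟨E²⟩ = 0.0000306530 eV².
C_V/k_B = (⟨E²⟩ − ⟨E⟩²)/(kT)² = (0.0000306530 − 0.0000115036)/0.0000448285 = 0.4272.

0.4272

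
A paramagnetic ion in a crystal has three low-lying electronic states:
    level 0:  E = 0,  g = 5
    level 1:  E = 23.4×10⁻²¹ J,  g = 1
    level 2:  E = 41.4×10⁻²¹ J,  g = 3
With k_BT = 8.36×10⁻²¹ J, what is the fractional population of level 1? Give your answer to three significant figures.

0.0120

Eᵢ/kT = 0, 2.7990, 4.9522.
Z = Σ gᵢe^(−Eᵢ/kT) = 5·e^(−0) + 1·e^(−2.7990) + 3·e^(−4.9522) = 5.0000 + 0.060871 + 0.021204 = 5.0821.
P₁ = g₁ e^(−E₁/kT) / Z = 0.060871/5.0821 = 0.0120.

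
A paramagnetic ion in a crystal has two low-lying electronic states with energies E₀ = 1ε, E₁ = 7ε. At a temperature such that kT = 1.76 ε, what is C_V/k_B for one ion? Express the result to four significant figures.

Eᵢ/kT = 0.568182, 3.97727.
Z = Σ e^(−Eᵢ/kT) = e^(−0.568182) + e^(−3.97727) = 0.566554 + 0.0187367 = 0.585291.
⟨E⟩ = 1.19208 ε, ⟨E²⟩ = 2.53661 ε².
C_V/k_B = (⟨E²⟩ − ⟨E⟩²)/(kT)² = (2.53661 − 1.42105)/3.09760 = 0.3601.

0.3601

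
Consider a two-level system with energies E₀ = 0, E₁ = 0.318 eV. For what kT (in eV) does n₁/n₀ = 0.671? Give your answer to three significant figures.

0.797 eV

n₁/n₀ = exp[−(E₁−E₀)/kT] = 0.671.
⇒ (E₁−E₀)/kT = ln(1/0.671) = ln(1.4903) = 0.39898.
kT = 0.318 eV / 0.39898 = 0.797 eV.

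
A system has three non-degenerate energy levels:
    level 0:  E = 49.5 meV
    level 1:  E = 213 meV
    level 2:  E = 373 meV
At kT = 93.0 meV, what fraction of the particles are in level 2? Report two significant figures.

0.026

Eᵢ/kT = 0.5323, 2.290, 4.011.
Z = Σ e^(−Eᵢ/kT) = e^(−0.5323) + e^(−2.290) + e^(−4.011) = 0.5873 + 0.1013 + 0.01812 = 0.7067.
P₂ = e^(−E₂/kT) / Z = 0.01812/0.7067 = 0.026.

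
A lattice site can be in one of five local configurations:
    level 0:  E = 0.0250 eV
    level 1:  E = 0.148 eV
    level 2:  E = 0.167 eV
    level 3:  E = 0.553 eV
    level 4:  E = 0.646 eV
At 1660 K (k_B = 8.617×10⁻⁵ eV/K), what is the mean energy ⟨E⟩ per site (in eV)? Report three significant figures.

0.0937 eV

k_BT = 8.617×10⁻⁵ × 1660 K = 0.14304 eV.
Eᵢ/kT = 0.17478, 1.0347, 1.1675, 3.8661, 4.5162.
Z = Σ e^(−Eᵢ/kT) = e^(−0.17478) + e^(−1.0347) + e^(−1.1675) + e^(−3.8661) + e^(−4.5162) = 0.83964 + 0.35533 + 0.31114 + 0.020940 + 0.010930 = 1.5380.
⟨E⟩ = Σ Eᵢ e^(−Eᵢ/kT) / Z = (0.0250·0.83964 + 0.148·0.35533 + 0.167·0.31114 + 0.553·0.020940 + 0.646·0.010930) / 1.5380 = 0.0937 eV.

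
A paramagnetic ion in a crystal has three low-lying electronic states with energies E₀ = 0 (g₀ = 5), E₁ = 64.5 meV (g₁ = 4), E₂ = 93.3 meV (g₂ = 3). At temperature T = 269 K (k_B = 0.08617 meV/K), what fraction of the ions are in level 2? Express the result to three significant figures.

k_BT = 0.08617 × 269 K = 23.180 meV.
Eᵢ/kT = 0, 2.7826, 4.0250.
Z = Σ gᵢe^(−Eᵢ/kT) = 5·e^(−0) + 4·e^(−2.7826) + 3·e^(−4.0250) = 5.0000 + 0.24751 + 0.053590 = 5.3011.
P₂ = g₂ e^(−E₂/kT) / Z = 0.053590/5.3011 = 0.0101.

0.0101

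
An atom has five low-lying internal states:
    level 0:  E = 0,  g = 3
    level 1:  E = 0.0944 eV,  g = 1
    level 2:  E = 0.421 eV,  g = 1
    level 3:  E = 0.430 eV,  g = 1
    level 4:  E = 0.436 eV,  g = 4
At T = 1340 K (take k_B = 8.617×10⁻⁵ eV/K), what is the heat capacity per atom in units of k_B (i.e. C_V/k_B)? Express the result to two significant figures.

0.58

k_BT = 8.617×10⁻⁵ × 1340 K = 0.1155 eV.
Eᵢ/kT = 0, 0.8173, 3.645, 3.723, 3.775.
Z = Σ gᵢe^(−Eᵢ/kT) = 3·e^(−0) + 1·e^(−0.8173) + 1·e^(−3.645) + 1·e^(−3.723) + 4·e^(−3.775) = 3.000 + 0.4416 + 0.02612 + 0.02416 + 0.09175 = 3.584.
⟨E⟩ = 0.02876 eV, ⟨E²⟩ = 0.008503 eV².
C_V/k_B = (⟨E²⟩ − ⟨E⟩²)/(kT)² = (0.008503 − 0.0008271)/0.01334 = 0.58.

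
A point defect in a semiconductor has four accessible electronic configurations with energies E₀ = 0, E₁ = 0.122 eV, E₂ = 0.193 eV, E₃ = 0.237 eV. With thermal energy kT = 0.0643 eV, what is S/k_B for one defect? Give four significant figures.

Eᵢ/kT = 0, 1.89736, 3.00156, 3.68585.
Z = Σ e^(−Eᵢ/kT) = e^(−0) + e^(−1.89736) + e^(−3.00156) + e^(−3.68585) = 1.00000 + 0.149964 + 0.0497095 + 0.0250759 = 1.22475.
⟨E⟩ = Σ EᵢPᵢ = 0.0276240 eV.
S/k_B = ln Z + ⟨E⟩/kT = ln(1.22475) + 0.0276240/0.0643 = 0.202737 + 0.429611 = 0.6323.

0.6323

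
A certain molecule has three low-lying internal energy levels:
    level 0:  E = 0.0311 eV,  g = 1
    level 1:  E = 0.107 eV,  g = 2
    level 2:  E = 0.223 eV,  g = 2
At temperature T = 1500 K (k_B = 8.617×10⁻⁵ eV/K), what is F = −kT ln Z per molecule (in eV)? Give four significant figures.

k_BT = 8.617×10⁻⁵ × 1500 K = 0.129255 eV.
Eᵢ/kT = 0.240610, 0.827821, 1.72527.
Z = Σ gᵢe^(−Eᵢ/kT) = 1·e^(−0.240610) + 2·e^(−0.827821) + 2·e^(−1.72527) = 0.786148 + 0.874001 + 0.356250 = 2.01640.
F = −kT ln Z = −0.129255 × ln(2.01640) = −0.129255 × 0.701314 = -0.09065 eV.

-0.09065 eV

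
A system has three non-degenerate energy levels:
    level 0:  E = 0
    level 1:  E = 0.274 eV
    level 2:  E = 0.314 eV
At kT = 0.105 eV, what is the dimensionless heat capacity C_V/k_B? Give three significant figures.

Eᵢ/kT = 0, 2.6095, 2.9905.
Z = Σ e^(−Eᵢ/kT) = e^(−0) + e^(−2.6095) + e^(−2.9905) = 1.0000 + 0.073571 + 0.050262 = 1.1238.
⟨E⟩ = 0.031981 eV, ⟨E²⟩ = 0.0093247 eV².
C_V/k_B = (⟨E²⟩ − ⟨E⟩²)/(kT)² = (0.0093247 − 0.0010228)/0.011025 = 0.753.

0.753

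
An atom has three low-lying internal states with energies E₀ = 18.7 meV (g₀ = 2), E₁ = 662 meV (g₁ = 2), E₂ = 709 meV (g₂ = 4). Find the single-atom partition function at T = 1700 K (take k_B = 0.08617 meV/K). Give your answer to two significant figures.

k_BT = 0.08617 × 1700 K = 146.5 meV.
Eᵢ/kT = 0.1276, 4.519, 4.840.
Z = Σ gᵢe^(−Eᵢ/kT) = 2·e^(−0.1276) + 2·e^(−4.519) + 4·e^(−4.840) = 1.760 + 0.02180 + 0.03163 = 1.813.

Z = 1.8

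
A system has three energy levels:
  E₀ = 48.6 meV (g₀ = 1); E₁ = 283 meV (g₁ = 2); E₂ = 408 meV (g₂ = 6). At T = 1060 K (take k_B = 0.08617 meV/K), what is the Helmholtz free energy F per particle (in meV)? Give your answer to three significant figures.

26.7 meV

k_BT = 0.08617 × 1060 K = 91.340 meV.
Eᵢ/kT = 0.53208, 3.0983, 4.4668.
Z = Σ gᵢe^(−Eᵢ/kT) = 1·e^(−0.53208) + 2·e^(−3.0983) + 6·e^(−4.4668) = 0.58738 + 0.090252 + 0.068904 = 0.74654.
F = −kT ln Z = −91.340 × ln(0.74654) = −91.340 × -0.29231 = 26.7 meV.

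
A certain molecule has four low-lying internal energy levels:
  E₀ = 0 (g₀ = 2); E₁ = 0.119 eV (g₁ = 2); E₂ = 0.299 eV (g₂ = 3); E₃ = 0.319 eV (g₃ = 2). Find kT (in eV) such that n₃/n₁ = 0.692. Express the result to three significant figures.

n₃/n₁ = (g₃/g₁) exp[−(E₃−E₁)/kT] = 0.692.
⇒ (E₃−E₁)/kT = ln((2/2)/0.692) = ln(1.4451) = 0.36818.
kT = 0.200 eV / 0.36818 = 0.543 eV.

0.543 eV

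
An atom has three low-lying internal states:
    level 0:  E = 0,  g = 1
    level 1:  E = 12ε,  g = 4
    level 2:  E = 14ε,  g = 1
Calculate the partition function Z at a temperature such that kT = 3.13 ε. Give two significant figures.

Z = 1.1

Eᵢ/kT = 0, 3.834, 4.473.
Z = Σ gᵢe^(−Eᵢ/kT) = 1·e^(−0) + 4·e^(−3.834) + 1·e^(−4.473) = 1.000 + 0.08649 + 0.01141 = 1.098.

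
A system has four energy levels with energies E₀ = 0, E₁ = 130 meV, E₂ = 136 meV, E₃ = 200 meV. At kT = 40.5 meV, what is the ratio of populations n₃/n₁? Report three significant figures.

0.178

n₃/n₁ = exp[−(E₃−E₁)/kT] = exp(−(70 meV)/(40.5 meV)) = exp(-1.7284) = 0.178.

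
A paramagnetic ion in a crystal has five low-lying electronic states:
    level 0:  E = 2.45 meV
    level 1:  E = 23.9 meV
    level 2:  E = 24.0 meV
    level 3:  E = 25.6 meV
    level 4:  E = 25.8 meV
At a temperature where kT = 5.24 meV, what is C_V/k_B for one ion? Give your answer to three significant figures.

Eᵢ/kT = 0.46756, 4.5611, 4.5802, 4.8855, 4.9237.
Z = Σ e^(−Eᵢ/kT) = e^(−0.46756) + e^(−4.5611) + e^(−4.5802) + e^(−4.8855) + e^(−4.9237) = 0.62653 + 0.010451 + 0.010253 + 0.0075553 + 0.0072722 = 0.66206.
⟨E⟩ = 3.6430 meV, ⟨E²⟩ = 38.408 meV².
C_V/k_B = (⟨E²⟩ − ⟨E⟩²)/(kT)² = (38.408 − 13.271)/27.458 = 0.915.

0.915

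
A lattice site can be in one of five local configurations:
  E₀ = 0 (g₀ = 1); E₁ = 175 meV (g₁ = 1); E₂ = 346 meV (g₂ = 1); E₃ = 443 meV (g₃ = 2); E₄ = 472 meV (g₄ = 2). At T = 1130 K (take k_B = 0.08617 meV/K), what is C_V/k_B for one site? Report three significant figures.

1.17

k_BT = 0.08617 × 1130 K = 97.372 meV.
Eᵢ/kT = 0, 1.7972, 3.5534, 4.5496, 4.8474.
Z = Σ gᵢe^(−Eᵢ/kT) = 1·e^(−0) + 1·e^(−1.7972) + 1·e^(−3.5534) + 2·e^(−4.5496) + 2·e^(−4.8474) = 1.0000 + 0.16576 + 0.028627 + 0.021143 + 0.015698 = 1.2312.
⟨E⟩ = 45.231 meV, ⟨E²⟩ = 13117 meV².
C_V/k_B = (⟨E²⟩ − ⟨E⟩²)/(kT)² = (13117 − 2045.8)/9481.3 = 1.17.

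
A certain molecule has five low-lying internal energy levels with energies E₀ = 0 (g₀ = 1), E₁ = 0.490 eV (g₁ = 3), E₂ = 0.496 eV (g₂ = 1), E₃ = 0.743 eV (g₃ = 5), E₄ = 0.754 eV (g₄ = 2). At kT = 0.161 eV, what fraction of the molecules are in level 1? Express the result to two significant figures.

0.11

Eᵢ/kT = 0, 3.043, 3.081, 4.615, 4.683.
Z = Σ gᵢe^(−Eᵢ/kT) = 1·e^(−0) + 3·e^(−3.043) + 1·e^(−3.081) + 5·e^(−4.615) + 2·e^(−4.683) = 1.000 + 0.1431 + 0.04591 + 0.04951 + 0.01850 = 1.257.
P₁ = g₁ e^(−E₁/kT) / Z = 0.1431/1.257 = 0.11.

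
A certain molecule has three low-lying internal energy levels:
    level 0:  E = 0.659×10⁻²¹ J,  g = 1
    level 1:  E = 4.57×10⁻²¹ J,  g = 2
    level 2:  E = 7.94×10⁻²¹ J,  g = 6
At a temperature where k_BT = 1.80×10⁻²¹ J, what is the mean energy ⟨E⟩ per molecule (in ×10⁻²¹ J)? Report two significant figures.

1.9 ×10⁻²¹ J

Eᵢ/kT = 0.3661, 2.539, 4.411.
Z = Σ gᵢe^(−Eᵢ/kT) = 1·e^(−0.3661) + 2·e^(−2.539) + 6·e^(−4.411) = 0.6934 + 0.1579 + 0.07286 = 0.9242.
⟨E⟩ = Σ Eᵢ gᵢe^(−Eᵢ/kT) / Z = (0.659·0.6934 + 4.57·0.1579 + 7.94·0.07286) / 0.9242 = 1.9 ×10⁻²¹ J.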